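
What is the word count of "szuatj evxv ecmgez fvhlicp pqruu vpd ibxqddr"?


Input string: 'szuatj evxv ecmgez fvhlicp pqruu vpd ibxqddr'
Operation: split by spaces
Words found: 'szuatj', 'evxv', 'ecmgez', 'fvhlicp', 'pqruu', 'vpd', 'ibxqddr'
Word count: 7


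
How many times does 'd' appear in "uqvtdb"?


Input string: 'uqvtdb'
Target character: 'd'
Scan each position: s[4]='d'
Matches found at indices: 4
Total: 1


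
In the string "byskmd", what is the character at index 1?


Input string: 'byskmd'
Operation: get character at index 1
Index mapping: s[0]='b', s[1]='y'
Result: 'y'


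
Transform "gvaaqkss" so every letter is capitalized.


Input string: 'gvaaqkss'
Operation: convert each letter to uppercase
Mapping: 'g'->'G', 'v'->'V', 'a'->'A', 'a'->'A', 'q'->'Q', 'k'->'K', 's'->'S', 's'->'S'
Result: GVAAQKSS


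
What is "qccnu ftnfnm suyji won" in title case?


Input string: 'qccnu ftnfnm suyji won'
Operation: capitalize first letter of each word
Word transformations: 'qccnu'->'Qccnu', 'ftnfnm'->'Ftnfnm', 'suyji'->'Suyji', 'won'->'Won'
Result: Qccnu Ftnfnm Suyji Won


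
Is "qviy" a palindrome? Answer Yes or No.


Input string: 'qviy'
Reversed: 'yivq'
Compare pairs: s[0]='q' vs s[3]='y' (mismatch), s[1]='v' vs s[2]='i' (mismatch)
Palindrome: No


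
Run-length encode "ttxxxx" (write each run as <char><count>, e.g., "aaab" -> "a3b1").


Input: 'ttxxxx'
Operation: identify consecutive runs
Runs: 'tt' -> t2, 'xxxx' -> x4
Encoded: t2x4


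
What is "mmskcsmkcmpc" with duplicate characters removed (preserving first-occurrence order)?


Input: 'mmskcsmkcmpc'
Operation: keep first occurrence of each character
Scan: s[0]='m' new -> keep; s[1]='m' seen -> skip; s[2]='s' new -> keep; s[3]='k' new -> keep; s[4]='c' new -> keep; s[5]='s' seen -> skip; s[6]='m' seen -> skip; s[7]='k' seen -> skip; s[8]='c' seen -> skip; s[9]='m' seen -> skip; s[10]='p' new -> keep; s[11]='c' seen -> skip
Result: mskcp


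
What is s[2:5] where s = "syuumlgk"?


Input string: 'syuumlgk'
Operation: slice [2:5]
Extract characters: s[2]='u', s[3]='u', s[4]='m'
Result: uum


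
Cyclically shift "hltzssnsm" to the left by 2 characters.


Input: 'hltzssnsm', shift = 2
Operation: split at index 2 and swap parts
Front part s[0:2] = 'hl'
Back part s[2:] = 'tzssnsm'
Rotated = back + front = 'tzssnsm' + 'hl'
Result: tzssnsmhl


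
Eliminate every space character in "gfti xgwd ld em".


Input string: 'gfti xgwd ld em'
Operation: remove all spaces
Words: 'gfti', 'xgwd', 'ld', 'em'
Join without spaces: gftixgwdldem


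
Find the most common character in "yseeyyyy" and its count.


Input: 'yseeyyyy'
Operation: tally each character
Counts: 'e':2, 's':1, 'y':5
Maximum: 'y' appears 5 times


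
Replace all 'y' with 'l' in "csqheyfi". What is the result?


Input string: 'csqheyfi'
Operation: replace 'y' with 'l'
Positions of 'y': 5
After replacement: csqhelfi


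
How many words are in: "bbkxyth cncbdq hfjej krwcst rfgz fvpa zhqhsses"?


Input string: 'bbkxyth cncbdq hfjej krwcst rfgz fvpa zhqhsses'
Operation: split by spaces
Words found: 'bbkxyth', 'cncbdq', 'hfjej', 'krwcst', 'rfgz', 'fvpa', 'zhqhsses'
Word count: 7


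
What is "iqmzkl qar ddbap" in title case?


Input string: 'iqmzkl qar ddbap'
Operation: capitalize first letter of each word
Word transformations: 'iqmzkl'->'Iqmzkl', 'qar'->'Qar', 'ddbap'->'Ddbap'
Result: Iqmzkl Qar Ddbap


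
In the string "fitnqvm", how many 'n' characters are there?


Input string: 'fitnqvm'
Target character: 'n'
Scan each position: s[3]='n'
Matches found at indices: 3
Total: 1


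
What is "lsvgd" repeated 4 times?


Input string: 'lsvgd'
Operation: repeat 4 times
Concatenation: 'lsvgd' + 'lsvgd' + 'lsvgd' + 'lsvgd'
Result: lsvgdlsvgdlsvgdlsvgd


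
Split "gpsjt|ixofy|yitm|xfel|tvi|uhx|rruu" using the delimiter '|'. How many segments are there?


Input string: 'gpsjt|ixofy|yitm|xfel|tvi|uhx|rruu'
Delimiter: '|'
Split result: 'gpsjt', 'ixofy', 'yitm', 'xfel', 'tvi', 'uhx', 'rruu'
Number of parts: 7


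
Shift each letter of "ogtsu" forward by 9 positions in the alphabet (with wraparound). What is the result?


Input: 'ogtsu', shift = 9
Operation: for each letter, (position + 9) mod 26
Mapping: 'o'(14+9=23)->'x', 'g'(6+9=15)->'p', 't'(19+9=28, 28 mod 26=2)->'c', 's'(18+9=27, 27 mod 26=1)->'b', 'u'(20+9=29, 29 mod 26=3)->'d'
Result: xpcbd


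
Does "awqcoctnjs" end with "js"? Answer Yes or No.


Input string: 'awqcoctnjs'
Suffix to check: 'js'
Last 2 characters of input: 'js'
Match: True
Result: Yes


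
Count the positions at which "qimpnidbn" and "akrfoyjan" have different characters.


String 1: 'qimpnidbn'
String 2: 'akrfoyjan'
Compare each position: pos 0: 'q'!='a', pos 1: 'i'!='k', pos 2: 'm'!='r', pos 3: 'p'!='f', pos 4: 'n'!='o', pos 5: 'i'!='y', pos 6: 'd'!='j', pos 7: 'b'!='a', pos 8: 'n'=='n'
Differing positions: 8
Hamming distance: 8


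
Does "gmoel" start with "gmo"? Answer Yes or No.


Input string: 'gmoel'
Prefix to check: 'gmo'
First 3 characters of input: 'gmo'
Match: True
Result: Yes


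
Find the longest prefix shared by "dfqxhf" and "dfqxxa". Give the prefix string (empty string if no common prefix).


String 1: 'dfqxhf'
String 2: 'dfqxxa'
Compare position by position:
pos 0: 'd' vs 'd' match
pos 1: 'f' vs 'f' match
pos 2: 'q' vs 'q' match
pos 3: 'x' vs 'x' match
pos 4: 'h' vs 'x' differ -> stop
Longest common prefix: "dfqx" (length 4)


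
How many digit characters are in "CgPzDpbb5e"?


Input string: 'CgPzDpbb5e'
Operation: count digit characters (0-9)
Scan: 'C', 'g', 'P', 'z', 'D', 'p', 'b', 'b', '5'(digit), 'e'
Digits found: 1
Result: 1


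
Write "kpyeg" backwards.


Input string: 'kpyeg'
Operation: reverse character order
Original order: 'k' -> 'p' -> 'y' -> 'e' -> 'g'
Reversed order: 'g' -> 'e' -> 'y' -> 'p' -> 'k'
Result: geypk


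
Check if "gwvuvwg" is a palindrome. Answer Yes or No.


Input string: 'gwvuvwg'
Reversed: 'gwvuvwg'
Compare pairs: s[0]='g' vs s[6]='g' (match), s[1]='w' vs s[5]='w' (match), s[2]='v' vs s[4]='v' (match)
Palindrome: Yes


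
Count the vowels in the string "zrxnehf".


Input string: 'zrxnehf'
Operation: count vowels (a, e, i, o, u)
Scan: s[0]='z', s[1]='r', s[2]='x', s[3]='n', s[4]='e' (vowel), s[5]='h', s[6]='f'
Vowels found: 1
Result: 1


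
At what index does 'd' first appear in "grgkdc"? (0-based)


Input string: 'grgkdc'
Target: 'd'
Scanning left to right: s[0]='g', s[1]='r', s[2]='g', s[3]='k', s[4]='d'
First match at index: 4


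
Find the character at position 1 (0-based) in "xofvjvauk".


Input string: 'xofvjvauk'
Operation: get character at index 1
Index mapping: s[0]='x', s[1]='o'
Result: 'o'


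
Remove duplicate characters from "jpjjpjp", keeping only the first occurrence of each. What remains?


Input: 'jpjjpjp'
Operation: keep first occurrence of each character
Scan: s[0]='j' new -> keep; s[1]='p' new -> keep; s[2]='j' seen -> skip; s[3]='j' seen -> skip; s[4]='p' seen -> skip; s[5]='j' seen -> skip; s[6]='p' seen -> skip
Result: jp


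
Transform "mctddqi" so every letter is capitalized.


Input string: 'mctddqi'
Operation: convert each letter to uppercase
Mapping: 'm'->'M', 'c'->'C', 't'->'T', 'd'->'D', 'd'->'D', 'q'->'Q', 'i'->'I'
Result: MCTDDQI


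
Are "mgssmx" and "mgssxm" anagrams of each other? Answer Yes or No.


String 1: 'mgssmx' -> sorted: 'gmmssx'
String 2: 'mgssxm' -> sorted: 'gmmssx'
Compare sorted forms: 'gmmssx' == 'gmmssx'
Anagram: Yes


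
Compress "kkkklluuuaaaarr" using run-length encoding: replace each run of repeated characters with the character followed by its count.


Input: 'kkkklluuuaaaarr'
Operation: identify consecutive runs
Runs: 'kkkk' -> k4, 'll' -> l2, 'uuu' -> u3, 'aaaa' -> a4, 'rr' -> r2
Encoded: k4l2u3a4r2


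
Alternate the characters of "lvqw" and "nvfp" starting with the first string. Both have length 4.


String 1: 'lvqw'
String 2: 'nvfp'
Operation: alternate characters
Pairs: 'l'+'n', 'v'+'v', 'q'+'f', 'w'+'p'
Result: lnvvqfwp


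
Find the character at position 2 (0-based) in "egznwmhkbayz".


Input string: 'egznwmhkbayz'
Operation: get character at index 2
Index mapping: s[0]='e', s[1]='g', s[2]='z'
Result: 'z'


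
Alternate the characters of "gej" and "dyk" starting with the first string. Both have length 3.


String 1: 'gej'
String 2: 'dyk'
Operation: alternate characters
Pairs: 'g'+'d', 'e'+'y', 'j'+'k'
Result: gdeyjk


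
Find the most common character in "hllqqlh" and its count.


Input: 'hllqqlh'
Operation: tally each character
Counts: 'h':2, 'l':3, 'q':2
Maximum: 'l' appears 3 times


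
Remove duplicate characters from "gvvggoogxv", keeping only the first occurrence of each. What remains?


Input: 'gvvggoogxv'
Operation: keep first occurrence of each character
Scan: s[0]='g' new -> keep; s[1]='v' new -> keep; s[2]='v' seen -> skip; s[3]='g' seen -> skip; s[4]='g' seen -> skip; s[5]='o' new -> keep; s[6]='o' seen -> skip; s[7]='g' seen -> skip; s[8]='x' new -> keep; s[9]='v' seen -> skip
Result: gvox


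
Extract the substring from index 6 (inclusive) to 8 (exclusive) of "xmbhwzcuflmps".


Input string: 'xmbhwzcuflmps'
Operation: slice [6:8]
Extract characters: s[6]='c', s[7]='u'
Result: cu


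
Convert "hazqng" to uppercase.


Input string: 'hazqng'
Operation: convert each letter to uppercase
Mapping: 'h'->'H', 'a'->'A', 'z'->'Z', 'q'->'Q', 'n'->'N', 'g'->'G'
Result: HAZQNG


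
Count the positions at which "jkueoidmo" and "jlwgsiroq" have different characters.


String 1: 'jkueoidmo'
String 2: 'jlwgsiroq'
Compare each position: pos 0: 'j'=='j', pos 1: 'k'!='l', pos 2: 'u'!='w', pos 3: 'e'!='g', pos 4: 'o'!='s', pos 5: 'i'=='i', pos 6: 'd'!='r', pos 7: 'm'!='o', pos 8: 'o'!='q'
Differing positions: 7
Hamming distance: 7


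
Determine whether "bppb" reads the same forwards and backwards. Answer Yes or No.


Input string: 'bppb'
Reversed: 'bppb'
Compare pairs: s[0]='b' vs s[3]='b' (match), s[1]='p' vs s[2]='p' (match)
Palindrome: Yes


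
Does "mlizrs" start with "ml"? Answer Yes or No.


Input string: 'mlizrs'
Prefix to check: 'ml'
First 2 characters of input: 'ml'
Match: True
Result: Yes


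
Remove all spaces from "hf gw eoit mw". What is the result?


Input string: 'hf gw eoit mw'
Operation: remove all spaces
Words: 'hf', 'gw', 'eoit', 'mw'
Join without spaces: hfgweoitmw


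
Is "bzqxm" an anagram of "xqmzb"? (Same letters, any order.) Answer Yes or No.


String 1: 'xqmzb' -> sorted: 'bmqxz'
String 2: 'bzqxm' -> sorted: 'bmqxz'
Compare sorted forms: 'bmqxz' == 'bmqxz'
Anagram: Yes


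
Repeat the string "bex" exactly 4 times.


Input string: 'bex'
Operation: repeat 4 times
Concatenation: 'bex' + 'bex' + 'bex' + 'bex'
Result: bexbexbexbex


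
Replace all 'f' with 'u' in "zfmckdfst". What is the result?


Input string: 'zfmckdfst'
Operation: replace 'f' with 'u'
Positions of 'f': 1, 6
After replacement: zumckdust


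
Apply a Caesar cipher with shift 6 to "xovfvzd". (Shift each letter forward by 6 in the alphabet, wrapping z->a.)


Input: 'xovfvzd', shift = 6
Operation: for each letter, (position + 6) mod 26
Mapping: 'x'(23+6=29, 29 mod 26=3)->'d', 'o'(14+6=20)->'u', 'v'(21+6=27, 27 mod 26=1)->'b', 'f'(5+6=11)->'l', 'v'(21+6=27, 27 mod 26=1)->'b', 'z'(25+6=31, 31 mod 26=5)->'f', 'd'(3+6=9)->'j'
Result: dublbfj


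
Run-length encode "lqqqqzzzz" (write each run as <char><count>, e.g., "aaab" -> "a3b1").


Input: 'lqqqqzzzz'
Operation: identify consecutive runs
Runs: 'l' -> l1, 'qqqq' -> q4, 'zzzz' -> z4
Encoded: l1q4z4


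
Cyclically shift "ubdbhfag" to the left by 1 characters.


Input: 'ubdbhfag', shift = 1
Operation: split at index 1 and swap parts
Front part s[0:1] = 'u'
Back part s[1:] = 'bdbhfag'
Rotated = back + front = 'bdbhfag' + 'u'
Result: bdbhfagu


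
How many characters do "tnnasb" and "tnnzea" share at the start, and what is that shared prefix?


String 1: 'tnnasb'
String 2: 'tnnzea'
Compare position by position:
pos 0: 't' vs 't' match
pos 1: 'n' vs 'n' match
pos 2: 'n' vs 'n' match
pos 3: 'a' vs 'z' differ -> stop
Longest common prefix: "tnn" (length 3)


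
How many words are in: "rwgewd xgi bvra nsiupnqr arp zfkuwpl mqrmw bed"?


Input string: 'rwgewd xgi bvra nsiupnqr arp zfkuwpl mqrmw bed'
Operation: split by spaces
Words found: 'rwgewd', 'xgi', 'bvra', 'nsiupnqr', 'arp', 'zfkuwpl', 'mqrmw', 'bed'
Word count: 8


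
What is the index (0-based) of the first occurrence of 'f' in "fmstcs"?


Input string: 'fmstcs'
Target: 'f'
Scanning left to right: s[0]='f'
First match at index: 0


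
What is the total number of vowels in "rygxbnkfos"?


Input string: 'rygxbnkfos'
Operation: count vowels (a, e, i, o, u)
Scan: s[0]='r', s[1]='y', s[2]='g', s[3]='x', s[4]='b', s[5]='n', s[6]='k', s[7]='f', s[8]='o' (vowel), s[9]='s'
Vowels found: 1
Result: 1


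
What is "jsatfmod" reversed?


Input string: 'jsatfmod'
Operation: reverse character order
Original order: 'j' -> 's' -> 'a' -> 't' -> 'f' -> 'm' -> 'o' -> 'd'
Reversed order: 'd' -> 'o' -> 'm' -> 'f' -> 't' -> 'a' -> 's' -> 'j'
Result: domftasj


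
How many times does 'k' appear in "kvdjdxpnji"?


Input string: 'kvdjdxpnji'
Target character: 'k'
Scan each position: s[0]='k'
Matches found at indices: 0
Total: 1


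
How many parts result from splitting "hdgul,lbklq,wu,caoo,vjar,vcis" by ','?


Input string: 'hdgul,lbklq,wu,caoo,vjar,vcis'
Delimiter: ','
Split result: 'hdgul', 'lbklq', 'wu', 'caoo', 'vjar', 'vcis'
Number of parts: 6


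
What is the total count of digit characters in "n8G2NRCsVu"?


Input string: 'n8G2NRCsVu'
Operation: count digit characters (0-9)
Scan: 'n', '8'(digit), 'G', '2'(digit), 'N', 'R', 'C', 's', 'V', 'u'
Digits found: 2
Result: 2


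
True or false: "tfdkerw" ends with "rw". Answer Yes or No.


Input string: 'tfdkerw'
Suffix to check: 'rw'
Last 2 characters of input: 'rw'
Match: True
Result: Yes


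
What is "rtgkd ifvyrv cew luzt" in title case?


Input string: 'rtgkd ifvyrv cew luzt'
Operation: capitalize first letter of each word
Word transformations: 'rtgkd'->'Rtgkd', 'ifvyrv'->'Ifvyrv', 'cew'->'Cew', 'luzt'->'Luzt'
Result: Rtgkd Ifvyrv Cew Luzt


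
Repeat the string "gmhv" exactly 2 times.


Input string: 'gmhv'
Operation: repeat 2 times
Concatenation: 'gmhv' + 'gmhv'
Result: gmhvgmhv


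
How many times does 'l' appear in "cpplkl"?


Input string: 'cpplkl'
Target character: 'l'
Scan each position: s[3]='l', s[5]='l'
Matches found at indices: 3, 5
Total: 2


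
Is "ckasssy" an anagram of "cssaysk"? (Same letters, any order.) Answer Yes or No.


String 1: 'cssaysk' -> sorted: 'acksssy'
String 2: 'ckasssy' -> sorted: 'acksssy'
Compare sorted forms: 'acksssy' == 'acksssy'
Anagram: Yes


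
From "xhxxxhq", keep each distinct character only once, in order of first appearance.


Input: 'xhxxxhq'
Operation: keep first occurrence of each character
Scan: s[0]='x' new -> keep; s[1]='h' new -> keep; s[2]='x' seen -> skip; s[3]='x' seen -> skip; s[4]='x' seen -> skip; s[5]='h' seen -> skip; s[6]='q' new -> keep
Result: xhq


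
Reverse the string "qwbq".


Input string: 'qwbq'
Operation: reverse character order
Original order: 'q' -> 'w' -> 'b' -> 'q'
Reversed order: 'q' -> 'b' -> 'w' -> 'q'
Result: qbwq


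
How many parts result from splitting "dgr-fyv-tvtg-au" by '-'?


Input string: 'dgr-fyv-tvtg-au'
Delimiter: '-'
Split result: 'dgr', 'fyv', 'tvtg', 'au'
Number of parts: 4


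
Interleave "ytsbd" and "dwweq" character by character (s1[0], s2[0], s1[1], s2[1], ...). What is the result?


String 1: 'ytsbd'
String 2: 'dwweq'
Operation: alternate characters
Pairs: 'y'+'d', 't'+'w', 's'+'w', 'b'+'e', 'd'+'q'
Result: ydtwswbedq


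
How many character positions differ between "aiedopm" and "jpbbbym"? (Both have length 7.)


String 1: 'aiedopm'
String 2: 'jpbbbym'
Compare each position: pos 0: 'a'!='j', pos 1: 'i'!='p', pos 2: 'e'!='b', pos 3: 'd'!='b', pos 4: 'o'!='b', pos 5: 'p'!='y', pos 6: 'm'=='m'
Differing positions: 6
Hamming distance: 6


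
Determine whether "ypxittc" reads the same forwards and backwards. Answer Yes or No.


Input string: 'ypxittc'
Reversed: 'cttixpy'
Compare pairs: s[0]='y' vs s[6]='c' (mismatch), s[1]='p' vs s[5]='t' (mismatch), s[2]='x' vs s[4]='t' (mismatch)
Palindrome: No


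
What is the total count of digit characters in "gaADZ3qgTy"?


Input string: 'gaADZ3qgTy'
Operation: count digit characters (0-9)
Scan: 'g', 'a', 'A', 'D', 'Z', '3'(digit), 'q', 'g', 'T', 'y'
Digits found: 1
Result: 1


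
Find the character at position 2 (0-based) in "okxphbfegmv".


Input string: 'okxphbfegmv'
Operation: get character at index 2
Index mapping: s[0]='o', s[1]='k', s[2]='x'
Result: 'x'


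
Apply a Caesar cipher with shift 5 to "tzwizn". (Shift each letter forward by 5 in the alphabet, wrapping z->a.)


Input: 'tzwizn', shift = 5
Operation: for each letter, (position + 5) mod 26
Mapping: 't'(19+5=24)->'y', 'z'(25+5=30, 30 mod 26=4)->'e', 'w'(22+5=27, 27 mod 26=1)->'b', 'i'(8+5=13)->'n', 'z'(25+5=30, 30 mod 26=4)->'e', 'n'(13+5=18)->'s'
Result: yebnes


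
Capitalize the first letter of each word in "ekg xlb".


Input string: 'ekg xlb'
Operation: capitalize first letter of each word
Word transformations: 'ekg'->'Ekg', 'xlb'->'Xlb'
Result: Ekg Xlb


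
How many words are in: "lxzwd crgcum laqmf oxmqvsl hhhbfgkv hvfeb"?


Input string: 'lxzwd crgcum laqmf oxmqvsl hhhbfgkv hvfeb'
Operation: split by spaces
Words found: 'lxzwd', 'crgcum', 'laqmf', 'oxmqvsl', 'hhhbfgkv', 'hvfeb'
Word count: 6


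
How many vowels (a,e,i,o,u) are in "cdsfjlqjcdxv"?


Input string: 'cdsfjlqjcdxv'
Operation: count vowels (a, e, i, o, u)
Scan: s[0]='c', s[1]='d', s[2]='s', s[3]='f', s[4]='j', s[5]='l', s[6]='q', s[7]='j', s[8]='c', s[9]='d', s[10]='x', s[11]='v'
Vowels found: 0
Result: 0


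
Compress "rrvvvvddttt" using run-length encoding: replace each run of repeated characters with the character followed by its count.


Input: 'rrvvvvddttt'
Operation: identify consecutive runs
Runs: 'rr' -> r2, 'vvvv' -> v4, 'dd' -> d2, 'ttt' -> t3
Encoded: r2v4d2t3


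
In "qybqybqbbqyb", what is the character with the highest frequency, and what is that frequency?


Input: 'qybqybqbbqyb'
Operation: tally each character
Counts: 'b':5, 'q':4, 'y':3
Maximum: 'b' appears 5 times


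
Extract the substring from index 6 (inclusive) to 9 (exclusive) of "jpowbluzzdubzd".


Input string: 'jpowbluzzdubzd'
Operation: slice [6:9]
Extract characters: s[6]='u', s[7]='z', s[8]='z'
Result: uzz


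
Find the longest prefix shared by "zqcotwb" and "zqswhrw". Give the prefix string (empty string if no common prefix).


String 1: 'zqcotwb'
String 2: 'zqswhrw'
Compare position by position:
pos 0: 'z' vs 'z' match
pos 1: 'q' vs 'q' match
pos 2: 'c' vs 's' differ -> stop
Longest common prefix: "zq" (length 2)


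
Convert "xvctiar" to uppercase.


Input string: 'xvctiar'
Operation: convert each letter to uppercase
Mapping: 'x'->'X', 'v'->'V', 'c'->'C', 't'->'T', 'i'->'I', 'a'->'A', 'r'->'R'
Result: XVCTIAR


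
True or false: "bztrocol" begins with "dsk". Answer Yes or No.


Input string: 'bztrocol'
Prefix to check: 'dsk'
First 3 characters of input: 'bzt'
Match: False
Result: No


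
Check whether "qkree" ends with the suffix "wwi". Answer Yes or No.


Input string: 'qkree'
Suffix to check: 'wwi'
Last 3 characters of input: 'ree'
Match: False
Result: No


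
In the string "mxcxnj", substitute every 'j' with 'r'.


Input string: 'mxcxnj'
Operation: replace 'j' with 'r'
Positions of 'j': 5
After replacement: mxcxnr


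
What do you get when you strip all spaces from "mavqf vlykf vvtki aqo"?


Input string: 'mavqf vlykf vvtki aqo'
Operation: remove all spaces
Words: 'mavqf', 'vlykf', 'vvtki', 'aqo'
Join without spaces: mavqfvlykfvvtkiaqo


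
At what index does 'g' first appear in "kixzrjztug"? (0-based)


Input string: 'kixzrjztug'
Target: 'g'
Scanning left to right: s[0]='k', s[1]='i', s[2]='x', s[3]='z', s[4]='r', s[5]='j', s[6]='z', s[7]='t', s[8]='u', s[9]='g'
First match at index: 9


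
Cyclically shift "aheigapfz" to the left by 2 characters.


Input: 'aheigapfz', shift = 2
Operation: split at index 2 and swap parts
Front part s[0:2] = 'ah'
Back part s[2:] = 'eigapfz'
Rotated = back + front = 'eigapfz' + 'ah'
Result: eigapfzah


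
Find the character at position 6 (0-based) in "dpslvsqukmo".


Input string: 'dpslvsqukmo'
Operation: get character at index 6
Index mapping: s[0]='d', s[1]='p', s[2]='s', s[3]='l', s[4]='v', s[5]='s', s[6]='q'
Result: 'q'


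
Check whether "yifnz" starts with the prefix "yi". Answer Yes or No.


Input string: 'yifnz'
Prefix to check: 'yi'
First 2 characters of input: 'yi'
Match: True
Result: Yes


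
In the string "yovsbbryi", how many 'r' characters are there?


Input string: 'yovsbbryi'
Target character: 'r'
Scan each position: s[6]='r'
Matches found at indices: 6
Total: 1


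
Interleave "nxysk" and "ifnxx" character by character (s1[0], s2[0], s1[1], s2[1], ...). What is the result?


String 1: 'nxysk'
String 2: 'ifnxx'
Operation: alternate characters
Pairs: 'n'+'i', 'x'+'f', 'y'+'n', 's'+'x', 'k'+'x'
Result: nixfynsxkx


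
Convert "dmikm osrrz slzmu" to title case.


Input string: 'dmikm osrrz slzmu'
Operation: capitalize first letter of each word
Word transformations: 'dmikm'->'Dmikm', 'osrrz'->'Osrrz', 'slzmu'->'Slzmu'
Result: Dmikm Osrrz Slzmu


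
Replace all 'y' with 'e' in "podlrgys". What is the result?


Input string: 'podlrgys'
Operation: replace 'y' with 'e'
Positions of 'y': 6
After replacement: podlrges


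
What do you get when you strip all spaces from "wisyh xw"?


Input string: 'wisyh xw'
Operation: remove all spaces
Words: 'wisyh', 'xw'
Join without spaces: wisyhxw


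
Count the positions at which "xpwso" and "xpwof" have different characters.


String 1: 'xpwso'
String 2: 'xpwof'
Compare each position: pos 0: 'x'=='x', pos 1: 'p'=='p', pos 2: 'w'=='w', pos 3: 's'!='o', pos 4: 'o'!='f'
Differing positions: 2
Hamming distance: 2


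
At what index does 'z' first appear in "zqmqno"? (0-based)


Input string: 'zqmqno'
Target: 'z'
Scanning left to right: s[0]='z'
First match at index: 0


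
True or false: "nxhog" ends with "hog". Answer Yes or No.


Input string: 'nxhog'
Suffix to check: 'hog'
Last 3 characters of input: 'hog'
Match: True
Result: Yes


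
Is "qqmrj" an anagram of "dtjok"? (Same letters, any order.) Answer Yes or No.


String 1: 'dtjok' -> sorted: 'djkot'
String 2: 'qqmrj' -> sorted: 'jmqqr'
Compare sorted forms: 'djkot' != 'jmqqr'
Anagram: No


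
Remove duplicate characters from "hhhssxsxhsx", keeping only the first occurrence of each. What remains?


Input: 'hhhssxsxhsx'
Operation: keep first occurrence of each character
Scan: s[0]='h' new -> keep; s[1]='h' seen -> skip; s[2]='h' seen -> skip; s[3]='s' new -> keep; s[4]='s' seen -> skip; s[5]='x' new -> keep; s[6]='s' seen -> skip; s[7]='x' seen -> skip; s[8]='h' seen -> skip; s[9]='s' seen -> skip; s[10]='x' seen -> skip
Result: hsx


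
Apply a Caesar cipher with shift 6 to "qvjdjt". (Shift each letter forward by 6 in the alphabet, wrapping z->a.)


Input: 'qvjdjt', shift = 6
Operation: for each letter, (position + 6) mod 26
Mapping: 'q'(16+6=22)->'w', 'v'(21+6=27, 27 mod 26=1)->'b', 'j'(9+6=15)->'p', 'd'(3+6=9)->'j', 'j'(9+6=15)->'p', 't'(19+6=25)->'z'
Result: wbpjpz


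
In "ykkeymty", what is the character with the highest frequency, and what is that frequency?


Input: 'ykkeymty'
Operation: tally each character
Counts: 'e':1, 'k':2, 'm':1, 't':1, 'y':3
Maximum: 'y' appears 3 times


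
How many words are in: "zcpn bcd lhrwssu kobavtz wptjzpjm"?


Input string: 'zcpn bcd lhrwssu kobavtz wptjzpjm'
Operation: split by spaces
Words found: 'zcpn', 'bcd', 'lhrwssu', 'kobavtz', 'wptjzpjm'
Word count: 5


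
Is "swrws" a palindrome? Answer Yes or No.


Input string: 'swrws'
Reversed: 'swrws'
Compare pairs: s[0]='s' vs s[4]='s' (match), s[1]='w' vs s[3]='w' (match)
Palindrome: Yes


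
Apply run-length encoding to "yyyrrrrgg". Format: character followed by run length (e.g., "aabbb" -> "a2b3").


Input: 'yyyrrrrgg'
Operation: identify consecutive runs
Runs: 'yyy' -> y3, 'rrrr' -> r4, 'gg' -> g2
Encoded: y3r4g2


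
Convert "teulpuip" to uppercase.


Input string: 'teulpuip'
Operation: convert each letter to uppercase
Mapping: 't'->'T', 'e'->'E', 'u'->'U', 'l'->'L', 'p'->'P', 'u'->'U', 'i'->'I', 'p'->'P'
Result: TEULPUIP


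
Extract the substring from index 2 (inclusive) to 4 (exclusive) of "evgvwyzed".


Input string: 'evgvwyzed'
Operation: slice [2:4]
Extract characters: s[2]='g', s[3]='v'
Result: gv


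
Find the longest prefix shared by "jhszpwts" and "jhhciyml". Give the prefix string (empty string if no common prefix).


String 1: 'jhszpwts'
String 2: 'jhhciyml'
Compare position by position:
pos 0: 'j' vs 'j' match
pos 1: 'h' vs 'h' match
pos 2: 's' vs 'h' differ -> stop
Longest common prefix: "jh" (length 2)


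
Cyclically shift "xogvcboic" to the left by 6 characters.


Input: 'xogvcboic', shift = 6
Operation: split at index 6 and swap parts
Front part s[0:6] = 'xogvcb'
Back part s[6:] = 'oic'
Rotated = back + front = 'oic' + 'xogvcb'
Result: oicxogvcb


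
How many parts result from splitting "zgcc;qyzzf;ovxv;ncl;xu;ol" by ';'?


Input string: 'zgcc;qyzzf;ovxv;ncl;xu;ol'
Delimiter: ';'
Split result: 'zgcc', 'qyzzf', 'ovxv', 'ncl', 'xu', 'ol'
Number of parts: 6


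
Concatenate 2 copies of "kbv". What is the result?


Input string: 'kbv'
Operation: repeat 2 times
Concatenation: 'kbv' + 'kbv'
Result: kbvkbv


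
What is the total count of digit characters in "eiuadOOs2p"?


Input string: 'eiuadOOs2p'
Operation: count digit characters (0-9)
Scan: 'e', 'i', 'u', 'a', 'd', 'O', 'O', 's', '2'(digit), 'p'
Digits found: 1
Result: 1


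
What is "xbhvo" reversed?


Input string: 'xbhvo'
Operation: reverse character order
Original order: 'x' -> 'b' -> 'h' -> 'v' -> 'o'
Reversed order: 'o' -> 'v' -> 'h' -> 'b' -> 'x'
Result: ovhbx


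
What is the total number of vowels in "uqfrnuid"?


Input string: 'uqfrnuid'
Operation: count vowels (a, e, i, o, u)
Scan: s[0]='u' (vowel), s[1]='q', s[2]='f', s[3]='r', s[4]='n', s[5]='u' (vowel), s[6]='i' (vowel), s[7]='d'
Vowels found: 3
Result: 3


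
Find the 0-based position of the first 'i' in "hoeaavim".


Input string: 'hoeaavim'
Target: 'i'
Scanning left to right: s[0]='h', s[1]='o', s[2]='e', s[3]='a', s[4]='a', s[5]='v', s[6]='i'
First match at index: 6


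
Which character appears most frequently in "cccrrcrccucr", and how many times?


Input: 'cccrrcrccucr'
Operation: tally each character
Counts: 'c':7, 'r':4, 'u':1
Maximum: 'c' appears 7 times


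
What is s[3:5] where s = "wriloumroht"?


Input string: 'wriloumroht'
Operation: slice [3:5]
Extract characters: s[3]='l', s[4]='o'
Result: lo


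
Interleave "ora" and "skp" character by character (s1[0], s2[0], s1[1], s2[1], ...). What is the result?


String 1: 'ora'
String 2: 'skp'
Operation: alternate characters
Pairs: 'o'+'s', 'r'+'k', 'a'+'p'
Result: osrkap


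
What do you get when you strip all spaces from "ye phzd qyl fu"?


Input string: 'ye phzd qyl fu'
Operation: remove all spaces
Words: 'ye', 'phzd', 'qyl', 'fu'
Join without spaces: yephzdqylfu


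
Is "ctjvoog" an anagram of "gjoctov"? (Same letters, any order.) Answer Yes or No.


String 1: 'gjoctov' -> sorted: 'cgjootv'
String 2: 'ctjvoog' -> sorted: 'cgjootv'
Compare sorted forms: 'cgjootv' == 'cgjootv'
Anagram: Yes


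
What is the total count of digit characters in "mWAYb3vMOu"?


Input string: 'mWAYb3vMOu'
Operation: count digit characters (0-9)
Scan: 'm', 'W', 'A', 'Y', 'b', '3'(digit), 'v', 'M', 'O', 'u'
Digits found: 1
Result: 1


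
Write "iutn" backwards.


Input string: 'iutn'
Operation: reverse character order
Original order: 'i' -> 'u' -> 't' -> 'n'
Reversed order: 'n' -> 't' -> 'u' -> 'i'
Result: ntui


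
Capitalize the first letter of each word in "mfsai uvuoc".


Input string: 'mfsai uvuoc'
Operation: capitalize first letter of each word
Word transformations: 'mfsai'->'Mfsai', 'uvuoc'->'Uvuoc'
Result: Mfsai Uvuoc


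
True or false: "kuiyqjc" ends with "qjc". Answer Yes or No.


Input string: 'kuiyqjc'
Suffix to check: 'qjc'
Last 3 characters of input: 'qjc'
Match: True
Result: Yes


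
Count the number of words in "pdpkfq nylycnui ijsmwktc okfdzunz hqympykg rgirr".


Input string: 'pdpkfq nylycnui ijsmwktc okfdzunz hqympykg rgirr'
Operation: split by spaces
Words found: 'pdpkfq', 'nylycnui', 'ijsmwktc', 'okfdzunz', 'hqympykg', 'rgirr'
Word count: 6


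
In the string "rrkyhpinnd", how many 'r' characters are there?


Input string: 'rrkyhpinnd'
Target character: 'r'
Scan each position: s[0]='r', s[1]='r'
Matches found at indices: 0, 1
Total: 2


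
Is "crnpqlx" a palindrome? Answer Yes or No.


Input string: 'crnpqlx'
Reversed: 'xlqpnrc'
Compare pairs: s[0]='c' vs s[6]='x' (mismatch), s[1]='r' vs s[5]='l' (mismatch), s[2]='n' vs s[4]='q' (mismatch)
Palindrome: No


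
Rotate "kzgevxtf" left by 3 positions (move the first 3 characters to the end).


Input: 'kzgevxtf', shift = 3
Operation: split at index 3 and swap parts
Front part s[0:3] = 'kzg'
Back part s[3:] = 'evxtf'
Rotated = back + front = 'evxtf' + 'kzg'
Result: evxtfkzg


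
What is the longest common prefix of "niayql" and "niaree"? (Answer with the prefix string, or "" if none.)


String 1: 'niayql'
String 2: 'niaree'
Compare position by position:
pos 0: 'n' vs 'n' match
pos 1: 'i' vs 'i' match
pos 2: 'a' vs 'a' match
pos 3: 'y' vs 'r' differ -> stop
Longest common prefix: "nia" (length 3)


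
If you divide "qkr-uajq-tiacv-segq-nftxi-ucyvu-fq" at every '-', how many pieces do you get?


Input string: 'qkr-uajq-tiacv-segq-nftxi-ucyvu-fq'
Delimiter: '-'
Split result: 'qkr', 'uajq', 'tiacv', 'segq', 'nftxi', 'ucyvu', 'fq'
Number of parts: 7


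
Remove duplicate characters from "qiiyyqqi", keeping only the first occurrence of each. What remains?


Input: 'qiiyyqqi'
Operation: keep first occurrence of each character
Scan: s[0]='q' new -> keep; s[1]='i' new -> keep; s[2]='i' seen -> skip; s[3]='y' new -> keep; s[4]='y' seen -> skip; s[5]='q' seen -> skip; s[6]='q' seen -> skip; s[7]='i' seen -> skip
Result: qiy


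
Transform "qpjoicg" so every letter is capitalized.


Input string: 'qpjoicg'
Operation: convert each letter to uppercase
Mapping: 'q'->'Q', 'p'->'P', 'j'->'J', 'o'->'O', 'i'->'I', 'c'->'C', 'g'->'G'
Result: QPJOICG


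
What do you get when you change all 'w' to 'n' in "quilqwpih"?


Input string: 'quilqwpih'
Operation: replace 'w' with 'n'
Positions of 'w': 5
After replacement: quilqnpih


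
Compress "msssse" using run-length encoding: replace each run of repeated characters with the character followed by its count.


Input: 'msssse'
Operation: identify consecutive runs
Runs: 'm' -> m1, 'ssss' -> s4, 'e' -> e1
Encoded: m1s4e1


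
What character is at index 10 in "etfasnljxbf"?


Input string: 'etfasnljxbf'
Operation: get character at index 10
Index mapping: s[0]='e', s[1]='t', s[2]='f', s[3]='a', s[4]='s', s[5]='n', s[6]='l', s[7]='j', s[8]='x', s[9]='b', s[10]='f'
Result: 'f'


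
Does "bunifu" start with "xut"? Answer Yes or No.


Input string: 'bunifu'
Prefix to check: 'xut'
First 3 characters of input: 'bun'
Match: False
Result: No


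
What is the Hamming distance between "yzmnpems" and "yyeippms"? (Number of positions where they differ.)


String 1: 'yzmnpems'
String 2: 'yyeippms'
Compare each position: pos 0: 'y'=='y', pos 1: 'z'!='y', pos 2: 'm'!='e', pos 3: 'n'!='i', pos 4: 'p'=='p', pos 5: 'e'!='p', pos 6: 'm'=='m', pos 7: 's'=='s'
Differing positions: 4
Hamming distance: 4


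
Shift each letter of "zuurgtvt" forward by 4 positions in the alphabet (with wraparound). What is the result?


Input: 'zuurgtvt', shift = 4
Operation: for each letter, (position + 4) mod 26
Mapping: 'z'(25+4=29, 29 mod 26=3)->'d', 'u'(20+4=24)->'y', 'u'(20+4=24)->'y', 'r'(17+4=21)->'v', 'g'(6+4=10)->'k', 't'(19+4=23)->'x', 'v'(21+4=25)->'z', 't'(19+4=23)->'x'
Result: dyyvkxzx


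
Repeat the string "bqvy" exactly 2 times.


Input string: 'bqvy'
Operation: repeat 2 times
Concatenation: 'bqvy' + 'bqvy'
Result: bqvybqvy


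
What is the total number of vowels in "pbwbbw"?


Input string: 'pbwbbw'
Operation: count vowels (a, e, i, o, u)
Scan: s[0]='p', s[1]='b', s[2]='w', s[3]='b', s[4]='b', s[5]='w'
Vowels found: 0
Result: 0


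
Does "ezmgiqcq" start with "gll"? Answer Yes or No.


Input string: 'ezmgiqcq'
Prefix to check: 'gll'
First 3 characters of input: 'ezm'
Match: False
Result: No


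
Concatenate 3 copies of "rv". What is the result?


Input string: 'rv'
Operation: repeat 3 times
Concatenation: 'rv' + 'rv' + 'rv'
Result: rvrvrv


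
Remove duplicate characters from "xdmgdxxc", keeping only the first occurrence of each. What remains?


Input: 'xdmgdxxc'
Operation: keep first occurrence of each character
Scan: s[0]='x' new -> keep; s[1]='d' new -> keep; s[2]='m' new -> keep; s[3]='g' new -> keep; s[4]='d' seen -> skip; s[5]='x' seen -> skip; s[6]='x' seen -> skip; s[7]='c' new -> keep
Result: xdmgc


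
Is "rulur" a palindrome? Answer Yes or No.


Input string: 'rulur'
Reversed: 'rulur'
Compare pairs: s[0]='r' vs s[4]='r' (match), s[1]='u' vs s[3]='u' (match)
Palindrome: Yes


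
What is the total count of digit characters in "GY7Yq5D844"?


Input string: 'GY7Yq5D844'
Operation: count digit characters (0-9)
Scan: 'G', 'Y', '7'(digit), 'Y', 'q', '5'(digit), 'D', '8'(digit), '4'(digit), '4'(digit)
Digits found: 5
Result: 5


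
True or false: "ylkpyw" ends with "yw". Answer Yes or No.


Input string: 'ylkpyw'
Suffix to check: 'yw'
Last 2 characters of input: 'yw'
Match: True
Result: Yes


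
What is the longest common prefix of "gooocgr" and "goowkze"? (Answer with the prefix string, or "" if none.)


String 1: 'gooocgr'
String 2: 'goowkze'
Compare position by position:
pos 0: 'g' vs 'g' match
pos 1: 'o' vs 'o' match
pos 2: 'o' vs 'o' match
pos 3: 'o' vs 'w' differ -> stop
Longest common prefix: "goo" (length 3)


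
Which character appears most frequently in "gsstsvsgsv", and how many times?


Input: 'gsstsvsgsv'
Operation: tally each character
Counts: 'g':2, 's':5, 't':1, 'v':2
Maximum: 's' appears 5 times


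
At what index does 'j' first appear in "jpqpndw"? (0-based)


Input string: 'jpqpndw'
Target: 'j'
Scanning left to right: s[0]='j'
First match at index: 0


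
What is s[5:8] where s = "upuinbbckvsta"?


Input string: 'upuinbbckvsta'
Operation: slice [5:8]
Extract characters: s[5]='b', s[6]='b', s[7]='c'
Result: bbc


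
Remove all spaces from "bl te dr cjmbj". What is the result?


Input string: 'bl te dr cjmbj'
Operation: remove all spaces
Words: 'bl', 'te', 'dr', 'cjmbj'
Join without spaces: bltedrcjmbj


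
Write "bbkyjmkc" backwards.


Input string: 'bbkyjmkc'
Operation: reverse character order
Original order: 'b' -> 'b' -> 'k' -> 'y' -> 'j' -> 'm' -> 'k' -> 'c'
Reversed order: 'c' -> 'k' -> 'm' -> 'j' -> 'y' -> 'k' -> 'b' -> 'b'
Result: ckmjykbb


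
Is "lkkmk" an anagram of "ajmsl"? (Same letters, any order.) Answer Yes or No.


String 1: 'ajmsl' -> sorted: 'ajlms'
String 2: 'lkkmk' -> sorted: 'kkklm'
Compare sorted forms: 'ajlms' != 'kkklm'
Anagram: No


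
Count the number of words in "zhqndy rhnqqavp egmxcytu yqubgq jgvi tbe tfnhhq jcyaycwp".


Input string: 'zhqndy rhnqqavp egmxcytu yqubgq jgvi tbe tfnhhq jcyaycwp'
Operation: split by spaces
Words found: 'zhqndy', 'rhnqqavp', 'egmxcytu', 'yqubgq', 'jgvi', 'tbe', 'tfnhhq', 'jcyaycwp'
Word count: 8


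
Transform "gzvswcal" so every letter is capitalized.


Input string: 'gzvswcal'
Operation: convert each letter to uppercase
Mapping: 'g'->'G', 'z'->'Z', 'v'->'V', 's'->'S', 'w'->'W', 'c'->'C', 'a'->'A', 'l'->'L'
Result: GZVSWCAL


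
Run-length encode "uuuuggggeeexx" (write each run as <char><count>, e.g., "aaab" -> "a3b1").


Input: 'uuuuggggeeexx'
Operation: identify consecutive runs
Runs: 'uuuu' -> u4, 'gggg' -> g4, 'eee' -> e3, 'xx' -> x2
Encoded: u4g4e3x2


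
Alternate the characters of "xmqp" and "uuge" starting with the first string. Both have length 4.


String 1: 'xmqp'
String 2: 'uuge'
Operation: alternate characters
Pairs: 'x'+'u', 'm'+'u', 'q'+'g', 'p'+'e'
Result: xumuqgpe


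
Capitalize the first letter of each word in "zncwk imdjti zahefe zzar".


Input string: 'zncwk imdjti zahefe zzar'
Operation: capitalize first letter of each word
Word transformations: 'zncwk'->'Zncwk', 'imdjti'->'Imdjti', 'zahefe'->'Zahefe', 'zzar'->'Zzar'
Result: Zncwk Imdjti Zahefe Zzar


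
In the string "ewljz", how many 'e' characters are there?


Input string: 'ewljz'
Target character: 'e'
Scan each position: s[0]='e'
Matches found at indices: 0
Total: 1


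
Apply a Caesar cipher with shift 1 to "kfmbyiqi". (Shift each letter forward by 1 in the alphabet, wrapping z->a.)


Input: 'kfmbyiqi', shift = 1
Operation: for each letter, (position + 1) mod 26
Mapping: 'k'(10+1=11)->'l', 'f'(5+1=6)->'g', 'm'(12+1=13)->'n', 'b'(1+1=2)->'c', 'y'(24+1=25)->'z', 'i'(8+1=9)->'j', 'q'(16+1=17)->'r', 'i'(8+1=9)->'j'
Result: lgnczjrj


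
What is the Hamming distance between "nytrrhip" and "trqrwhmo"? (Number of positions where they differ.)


String 1: 'nytrrhip'
String 2: 'trqrwhmo'
Compare each position: pos 0: 'n'!='t', pos 1: 'y'!='r', pos 2: 't'!='q', pos 3: 'r'=='r', pos 4: 'r'!='w', pos 5: 'h'=='h', pos 6: 'i'!='m', pos 7: 'p'!='o'
Differing positions: 6
Hamming distance: 6


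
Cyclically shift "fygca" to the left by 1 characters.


Input: 'fygca', shift = 1
Operation: split at index 1 and swap parts
Front part s[0:1] = 'f'
Back part s[1:] = 'ygca'
Rotated = back + front = 'ygca' + 'f'
Result: ygcaf


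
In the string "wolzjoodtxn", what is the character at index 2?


Input string: 'wolzjoodtxn'
Operation: get character at index 2
Index mapping: s[0]='w', s[1]='o', s[2]='l'
Result: 'l'


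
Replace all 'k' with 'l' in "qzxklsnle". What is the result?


Input string: 'qzxklsnle'
Operation: replace 'k' with 'l'
Positions of 'k': 3
After replacement: qzxllsnle


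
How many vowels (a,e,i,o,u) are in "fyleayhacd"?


Input string: 'fyleayhacd'
Operation: count vowels (a, e, i, o, u)
Scan: s[0]='f', s[1]='y', s[2]='l', s[3]='e' (vowel), s[4]='a' (vowel), s[5]='y', s[6]='h', s[7]='a' (vowel), s[8]='c', s[9]='d'
Vowels found: 3
Result: 3


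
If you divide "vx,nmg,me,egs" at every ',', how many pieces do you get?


Input string: 'vx,nmg,me,egs'
Delimiter: ','
Split result: 'vx', 'nmg', 'me', 'egs'
Number of parts: 4


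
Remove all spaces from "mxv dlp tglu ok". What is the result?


Input string: 'mxv dlp tglu ok'
Operation: remove all spaces
Words: 'mxv', 'dlp', 'tglu', 'ok'
Join without spaces: mxvdlptgluok


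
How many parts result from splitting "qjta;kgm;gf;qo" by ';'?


Input string: 'qjta;kgm;gf;qo'
Delimiter: ';'
Split result: 'qjta', 'kgm', 'gf', 'qo'
Number of parts: 4


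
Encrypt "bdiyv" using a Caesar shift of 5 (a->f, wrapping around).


Input: 'bdiyv', shift = 5
Operation: for each letter, (position + 5) mod 26
Mapping: 'b'(1+5=6)->'g', 'd'(3+5=8)->'i', 'i'(8+5=13)->'n', 'y'(24+5=29, 29 mod 26=3)->'d', 'v'(21+5=26, 26 mod 26=0)->'a'
Result: ginda


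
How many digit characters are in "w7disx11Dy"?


Input string: 'w7disx11Dy'
Operation: count digit characters (0-9)
Scan: 'w', '7'(digit), 'd', 'i', 's', 'x', '1'(digit), '1'(digit), 'D', 'y'
Digits found: 3
Result: 3
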